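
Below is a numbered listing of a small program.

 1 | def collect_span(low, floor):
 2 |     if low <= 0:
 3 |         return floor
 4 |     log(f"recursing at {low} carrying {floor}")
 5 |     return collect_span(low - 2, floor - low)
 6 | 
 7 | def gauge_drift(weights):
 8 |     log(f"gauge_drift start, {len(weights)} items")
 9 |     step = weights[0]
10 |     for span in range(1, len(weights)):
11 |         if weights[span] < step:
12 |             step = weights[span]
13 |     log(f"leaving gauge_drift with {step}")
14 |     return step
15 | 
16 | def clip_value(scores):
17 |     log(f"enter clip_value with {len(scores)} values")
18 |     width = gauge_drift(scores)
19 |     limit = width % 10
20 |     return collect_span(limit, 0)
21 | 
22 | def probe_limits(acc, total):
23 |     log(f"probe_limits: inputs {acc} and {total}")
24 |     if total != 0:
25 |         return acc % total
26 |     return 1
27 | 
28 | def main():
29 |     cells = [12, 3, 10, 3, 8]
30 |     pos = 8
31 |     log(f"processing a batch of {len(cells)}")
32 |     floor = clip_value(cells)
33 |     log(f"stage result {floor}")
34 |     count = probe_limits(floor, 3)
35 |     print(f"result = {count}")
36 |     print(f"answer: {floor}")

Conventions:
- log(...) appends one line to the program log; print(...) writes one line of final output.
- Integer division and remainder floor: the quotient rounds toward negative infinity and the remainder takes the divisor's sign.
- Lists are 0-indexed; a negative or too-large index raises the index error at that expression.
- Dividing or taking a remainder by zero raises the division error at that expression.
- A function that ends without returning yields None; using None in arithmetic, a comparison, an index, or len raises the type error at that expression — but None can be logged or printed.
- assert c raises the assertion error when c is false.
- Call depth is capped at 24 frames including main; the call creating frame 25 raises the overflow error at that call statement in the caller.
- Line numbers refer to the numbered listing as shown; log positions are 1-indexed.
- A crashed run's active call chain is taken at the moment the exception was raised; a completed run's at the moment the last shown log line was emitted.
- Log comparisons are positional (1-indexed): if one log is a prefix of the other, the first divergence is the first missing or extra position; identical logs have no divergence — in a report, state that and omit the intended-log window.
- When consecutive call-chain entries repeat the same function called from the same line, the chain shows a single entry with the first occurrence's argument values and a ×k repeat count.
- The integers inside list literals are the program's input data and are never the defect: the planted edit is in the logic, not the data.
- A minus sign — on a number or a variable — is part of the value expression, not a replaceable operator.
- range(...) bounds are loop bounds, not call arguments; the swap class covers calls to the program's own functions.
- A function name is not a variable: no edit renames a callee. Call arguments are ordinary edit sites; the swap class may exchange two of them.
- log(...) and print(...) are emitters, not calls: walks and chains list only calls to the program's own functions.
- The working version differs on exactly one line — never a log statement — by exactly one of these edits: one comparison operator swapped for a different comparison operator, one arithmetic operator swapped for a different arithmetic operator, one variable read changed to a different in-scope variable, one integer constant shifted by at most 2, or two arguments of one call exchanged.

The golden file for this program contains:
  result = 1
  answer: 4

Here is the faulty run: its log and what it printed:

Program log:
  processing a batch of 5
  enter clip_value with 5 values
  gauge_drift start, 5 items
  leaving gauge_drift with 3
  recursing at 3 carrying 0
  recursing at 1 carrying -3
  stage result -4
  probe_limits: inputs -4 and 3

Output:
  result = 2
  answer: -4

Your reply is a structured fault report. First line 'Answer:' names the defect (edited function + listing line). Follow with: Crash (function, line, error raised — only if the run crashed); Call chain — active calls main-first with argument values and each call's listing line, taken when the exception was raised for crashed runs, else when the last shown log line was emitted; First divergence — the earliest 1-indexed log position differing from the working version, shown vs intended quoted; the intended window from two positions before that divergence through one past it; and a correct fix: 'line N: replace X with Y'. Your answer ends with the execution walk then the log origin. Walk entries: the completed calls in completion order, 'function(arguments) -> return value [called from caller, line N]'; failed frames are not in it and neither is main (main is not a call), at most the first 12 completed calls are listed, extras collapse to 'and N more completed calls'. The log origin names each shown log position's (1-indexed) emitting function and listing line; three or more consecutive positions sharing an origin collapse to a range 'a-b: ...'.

Answer: the defect is in collect_span at line 5.
Key observation: The earliest visible damage is log position 6 — 'recursing at 1 carrying -3' rather than the intended 'recursing at 1 carrying 3'.
Call chain: main -> probe_limits(-4, 3) (called at line 34).
First divergence: at position 6 the run shows 'recursing at 1 carrying -3' where the working version logs 'recursing at 1 carrying 3'.
Intended log window:
  4: leaving gauge_drift with 3
  5: recursing at 3 carrying 0
  6: recursing at 1 carrying 3
  7: stage result 4
Execution walk:
  gauge_drift([12, 3, 10, 3, 8]) -> 3  [called from clip_value, line 18]
  collect_span(-1, -4) -> -4  [called from collect_span, line 5]
  collect_span(1, -3) -> -4  [called from collect_span, line 5]
  collect_span(3, 0) -> -4  [called from clip_value, line 20]
  clip_value([12, 3, 10, 3, 8]) -> -4  [called from main, line 32]
  probe_limits(-4, 3) -> 2  [called from main, line 34]
Log origins:
  1: from main, line 31
  2: from clip_value, line 17
  3: from gauge_drift, line 8
  4: from gauge_drift, line 13
  5: from collect_span, line 4
  6: from collect_span, line 4
  7: from main, line 33
  8: from probe_limits, line 23
A correct fix: line 5: replace `floor - low` with `floor + low`.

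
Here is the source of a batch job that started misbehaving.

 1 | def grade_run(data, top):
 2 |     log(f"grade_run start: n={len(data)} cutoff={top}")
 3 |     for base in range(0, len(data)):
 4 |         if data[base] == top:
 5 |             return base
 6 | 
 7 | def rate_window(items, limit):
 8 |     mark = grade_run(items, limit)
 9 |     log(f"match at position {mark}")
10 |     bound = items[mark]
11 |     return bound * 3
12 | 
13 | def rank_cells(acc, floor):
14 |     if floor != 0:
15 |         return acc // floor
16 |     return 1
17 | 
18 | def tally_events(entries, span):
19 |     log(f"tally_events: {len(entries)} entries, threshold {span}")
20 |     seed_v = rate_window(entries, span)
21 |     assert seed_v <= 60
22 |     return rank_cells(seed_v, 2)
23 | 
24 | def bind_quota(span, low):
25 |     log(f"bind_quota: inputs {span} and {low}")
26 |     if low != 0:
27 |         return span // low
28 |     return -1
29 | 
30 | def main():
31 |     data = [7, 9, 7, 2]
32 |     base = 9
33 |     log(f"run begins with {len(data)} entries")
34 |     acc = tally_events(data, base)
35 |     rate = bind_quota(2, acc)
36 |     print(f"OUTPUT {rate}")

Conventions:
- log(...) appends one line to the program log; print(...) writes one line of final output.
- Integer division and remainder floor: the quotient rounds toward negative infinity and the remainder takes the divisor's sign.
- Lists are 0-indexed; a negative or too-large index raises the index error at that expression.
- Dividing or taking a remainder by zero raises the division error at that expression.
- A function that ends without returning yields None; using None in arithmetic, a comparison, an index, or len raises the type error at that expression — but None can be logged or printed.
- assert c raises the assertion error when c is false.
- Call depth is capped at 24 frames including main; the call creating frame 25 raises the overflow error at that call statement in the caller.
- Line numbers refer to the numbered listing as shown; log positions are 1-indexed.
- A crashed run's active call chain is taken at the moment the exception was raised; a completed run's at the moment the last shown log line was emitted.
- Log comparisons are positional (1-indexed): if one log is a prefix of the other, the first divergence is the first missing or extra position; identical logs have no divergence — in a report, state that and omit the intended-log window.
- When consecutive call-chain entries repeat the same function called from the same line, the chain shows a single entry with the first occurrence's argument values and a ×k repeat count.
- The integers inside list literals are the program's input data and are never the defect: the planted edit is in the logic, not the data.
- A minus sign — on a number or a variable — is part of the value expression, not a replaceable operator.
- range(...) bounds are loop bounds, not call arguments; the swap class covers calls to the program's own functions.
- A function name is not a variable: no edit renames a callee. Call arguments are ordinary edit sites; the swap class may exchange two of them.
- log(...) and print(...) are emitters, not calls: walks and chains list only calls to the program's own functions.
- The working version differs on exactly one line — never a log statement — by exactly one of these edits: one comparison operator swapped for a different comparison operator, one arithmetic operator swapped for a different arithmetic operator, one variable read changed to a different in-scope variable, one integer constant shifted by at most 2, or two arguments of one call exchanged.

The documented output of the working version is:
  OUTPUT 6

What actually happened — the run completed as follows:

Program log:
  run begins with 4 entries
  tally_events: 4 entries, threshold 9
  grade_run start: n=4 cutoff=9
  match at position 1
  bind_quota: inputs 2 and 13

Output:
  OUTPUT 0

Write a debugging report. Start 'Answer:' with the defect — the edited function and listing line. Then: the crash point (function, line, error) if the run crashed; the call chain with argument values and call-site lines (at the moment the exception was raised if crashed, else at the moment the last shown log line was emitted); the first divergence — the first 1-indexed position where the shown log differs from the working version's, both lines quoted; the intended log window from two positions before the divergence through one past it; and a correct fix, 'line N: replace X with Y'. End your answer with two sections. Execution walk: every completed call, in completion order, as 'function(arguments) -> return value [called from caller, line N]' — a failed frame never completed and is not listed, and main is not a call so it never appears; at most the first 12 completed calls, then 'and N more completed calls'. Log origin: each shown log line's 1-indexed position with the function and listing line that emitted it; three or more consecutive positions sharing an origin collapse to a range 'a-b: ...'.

Answer: the defect is in main at line 35.
Core observation: At log position 5 the runs split — shown 'bind_quota: inputs 2 and 13', but the working version logs 'bind_quota: inputs 13 and 2'.
Call chain: main -> bind_quota(2, 13) (called at line 35).
First divergence: position 5 — shown 'bind_quota: inputs 2 and 13', intended 'bind_quota: inputs 13 and 2'.
Intended log window:
  3: grade_run start: n=4 cutoff=9
  4: match at position 1
  5: bind_quota: inputs 13 and 2
Execution walk:
  grade_run([7, 9, 7, 2], 9) -> 1  [called from rate_window, line 8]
  rate_window([7, 9, 7, 2], 9) -> 27  [called from tally_events, line 20]
  rank_cells(27, 2) -> 13  [called from tally_events, line 22]
  tally_events([7, 9, 7, 2], 9) -> 13  [called from main, line 34]
  bind_quota(2, 13) -> 0  [called from main, line 35]
Log line origins:
  1: emitted by main (line 33)
  2: emitted by tally_events (line 19)
  3: emitted by grade_run (line 2)
  4: emitted by rate_window (line 9)
  5: emitted by bind_quota (line 25)
A correct fix: line 35: replace `bind_quota(2, acc)` with `bind_quota(acc, 2)`.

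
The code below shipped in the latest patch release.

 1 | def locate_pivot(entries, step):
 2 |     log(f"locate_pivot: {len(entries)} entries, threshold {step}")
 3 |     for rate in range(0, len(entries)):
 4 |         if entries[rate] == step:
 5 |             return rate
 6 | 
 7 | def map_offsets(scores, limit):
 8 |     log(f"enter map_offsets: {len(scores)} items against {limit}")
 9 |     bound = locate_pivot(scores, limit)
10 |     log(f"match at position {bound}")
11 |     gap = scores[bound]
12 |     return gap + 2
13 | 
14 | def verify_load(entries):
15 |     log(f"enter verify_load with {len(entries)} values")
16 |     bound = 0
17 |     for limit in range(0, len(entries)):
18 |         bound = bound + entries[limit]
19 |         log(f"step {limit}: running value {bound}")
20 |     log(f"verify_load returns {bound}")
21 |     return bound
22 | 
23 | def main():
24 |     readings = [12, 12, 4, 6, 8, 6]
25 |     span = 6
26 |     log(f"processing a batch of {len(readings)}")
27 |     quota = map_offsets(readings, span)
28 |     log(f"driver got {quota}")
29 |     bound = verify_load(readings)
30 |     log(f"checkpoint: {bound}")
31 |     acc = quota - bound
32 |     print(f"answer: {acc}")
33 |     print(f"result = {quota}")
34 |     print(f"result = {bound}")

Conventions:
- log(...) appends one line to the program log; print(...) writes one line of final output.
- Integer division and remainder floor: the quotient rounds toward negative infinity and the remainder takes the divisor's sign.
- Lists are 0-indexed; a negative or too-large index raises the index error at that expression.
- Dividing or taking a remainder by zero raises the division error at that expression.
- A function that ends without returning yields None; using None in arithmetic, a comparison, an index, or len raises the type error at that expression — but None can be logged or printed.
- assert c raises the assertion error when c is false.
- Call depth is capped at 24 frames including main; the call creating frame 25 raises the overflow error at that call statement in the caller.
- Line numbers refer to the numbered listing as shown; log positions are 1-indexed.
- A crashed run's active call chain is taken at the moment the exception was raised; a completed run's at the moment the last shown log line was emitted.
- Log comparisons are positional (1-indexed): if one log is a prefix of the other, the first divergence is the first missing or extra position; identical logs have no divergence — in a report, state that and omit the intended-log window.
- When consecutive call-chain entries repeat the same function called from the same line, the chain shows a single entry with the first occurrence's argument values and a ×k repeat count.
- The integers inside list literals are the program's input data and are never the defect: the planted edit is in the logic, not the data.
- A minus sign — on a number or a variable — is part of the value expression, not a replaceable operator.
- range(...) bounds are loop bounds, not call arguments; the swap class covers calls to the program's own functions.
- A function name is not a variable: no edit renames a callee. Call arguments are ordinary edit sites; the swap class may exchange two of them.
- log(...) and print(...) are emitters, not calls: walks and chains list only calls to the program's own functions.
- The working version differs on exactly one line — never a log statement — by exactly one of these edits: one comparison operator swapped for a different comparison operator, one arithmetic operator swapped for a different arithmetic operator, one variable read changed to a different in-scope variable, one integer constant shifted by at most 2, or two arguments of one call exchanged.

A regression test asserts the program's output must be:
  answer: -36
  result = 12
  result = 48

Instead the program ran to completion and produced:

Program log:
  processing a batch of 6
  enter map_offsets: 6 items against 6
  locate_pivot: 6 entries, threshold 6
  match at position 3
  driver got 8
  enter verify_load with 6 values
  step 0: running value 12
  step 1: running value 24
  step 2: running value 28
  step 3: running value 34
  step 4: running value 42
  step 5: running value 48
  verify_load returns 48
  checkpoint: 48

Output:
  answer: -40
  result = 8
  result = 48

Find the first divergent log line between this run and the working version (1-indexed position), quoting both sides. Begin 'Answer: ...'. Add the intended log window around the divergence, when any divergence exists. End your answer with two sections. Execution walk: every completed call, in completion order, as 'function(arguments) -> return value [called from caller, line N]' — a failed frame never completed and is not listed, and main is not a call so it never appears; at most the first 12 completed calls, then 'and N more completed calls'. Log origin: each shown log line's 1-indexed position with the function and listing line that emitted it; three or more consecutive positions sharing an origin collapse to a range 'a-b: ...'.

Answer: position 5 — the shown line 'driver got 8' should read 'driver got 12'.
Intended log window:
  3: locate_pivot: 6 entries, threshold 6
  4: match at position 3
  5: driver got 12
  6: enter verify_load with 6 values
Execution walk:
  locate_pivot([12, 12, 4, 6, 8, 6], 6) -> 3  [called from map_offsets, line 9]
  map_offsets([12, 12, 4, 6, 8, 6], 6) -> 8  [called from main, line 27]
  verify_load([12, 12, 4, 6, 8, 6]) -> 48  [called from main, line 29]
Log origin:
  1: emitted by main (line 26)
  2: emitted by map_offsets (line 8)
  3: emitted by locate_pivot (line 2)
  4: emitted by map_offsets (line 10)
  5: emitted by main (line 28)
  6: emitted by verify_load (line 15)
  7-12: emitted by verify_load (line 19)
  13: emitted by verify_load (line 20)
  14: emitted by main (line 30)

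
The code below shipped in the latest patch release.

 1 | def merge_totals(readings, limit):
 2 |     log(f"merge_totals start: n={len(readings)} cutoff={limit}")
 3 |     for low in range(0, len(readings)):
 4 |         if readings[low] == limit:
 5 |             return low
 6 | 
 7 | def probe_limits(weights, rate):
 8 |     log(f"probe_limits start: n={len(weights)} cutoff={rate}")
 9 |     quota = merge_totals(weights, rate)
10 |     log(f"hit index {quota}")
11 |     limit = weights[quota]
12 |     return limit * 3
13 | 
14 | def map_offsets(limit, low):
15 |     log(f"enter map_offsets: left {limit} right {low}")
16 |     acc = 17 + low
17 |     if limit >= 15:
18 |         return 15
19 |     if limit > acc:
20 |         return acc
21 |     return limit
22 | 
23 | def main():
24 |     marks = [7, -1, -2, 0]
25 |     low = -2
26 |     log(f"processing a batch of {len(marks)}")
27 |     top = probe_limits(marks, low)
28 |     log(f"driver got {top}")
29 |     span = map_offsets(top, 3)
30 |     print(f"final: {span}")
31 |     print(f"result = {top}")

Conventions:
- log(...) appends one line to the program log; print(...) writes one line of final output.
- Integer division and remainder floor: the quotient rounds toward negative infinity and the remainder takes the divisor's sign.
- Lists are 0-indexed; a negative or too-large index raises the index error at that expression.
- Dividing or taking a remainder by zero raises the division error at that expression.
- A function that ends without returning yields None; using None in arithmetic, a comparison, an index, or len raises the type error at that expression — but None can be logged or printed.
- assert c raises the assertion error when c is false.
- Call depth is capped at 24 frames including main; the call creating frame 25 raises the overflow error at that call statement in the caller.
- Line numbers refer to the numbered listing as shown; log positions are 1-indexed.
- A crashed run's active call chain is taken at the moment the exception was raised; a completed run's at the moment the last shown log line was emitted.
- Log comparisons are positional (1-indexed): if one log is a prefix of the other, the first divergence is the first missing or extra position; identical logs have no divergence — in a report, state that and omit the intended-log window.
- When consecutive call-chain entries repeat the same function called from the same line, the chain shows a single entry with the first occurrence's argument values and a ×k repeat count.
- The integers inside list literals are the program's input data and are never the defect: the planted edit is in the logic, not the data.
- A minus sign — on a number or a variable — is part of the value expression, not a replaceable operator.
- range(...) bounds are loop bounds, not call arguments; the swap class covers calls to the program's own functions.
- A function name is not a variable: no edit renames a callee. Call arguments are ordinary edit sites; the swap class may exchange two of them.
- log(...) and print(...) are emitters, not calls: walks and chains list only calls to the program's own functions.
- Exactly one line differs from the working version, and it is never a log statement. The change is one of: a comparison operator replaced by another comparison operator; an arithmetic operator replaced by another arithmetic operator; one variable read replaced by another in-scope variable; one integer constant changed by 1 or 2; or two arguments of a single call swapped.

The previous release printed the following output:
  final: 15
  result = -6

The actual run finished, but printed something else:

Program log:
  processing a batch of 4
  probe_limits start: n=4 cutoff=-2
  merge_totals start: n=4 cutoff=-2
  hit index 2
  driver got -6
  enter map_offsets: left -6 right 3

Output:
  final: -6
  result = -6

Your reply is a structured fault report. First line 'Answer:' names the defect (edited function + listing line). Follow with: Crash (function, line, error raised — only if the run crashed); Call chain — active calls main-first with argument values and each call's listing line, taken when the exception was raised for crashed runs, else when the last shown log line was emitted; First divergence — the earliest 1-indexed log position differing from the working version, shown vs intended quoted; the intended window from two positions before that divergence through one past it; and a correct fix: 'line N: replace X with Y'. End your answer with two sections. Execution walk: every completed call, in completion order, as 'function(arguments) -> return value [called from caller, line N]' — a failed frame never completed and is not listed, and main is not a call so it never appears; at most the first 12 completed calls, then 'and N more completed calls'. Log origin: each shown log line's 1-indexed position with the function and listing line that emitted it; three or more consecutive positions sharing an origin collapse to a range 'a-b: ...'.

Answer: the defect is in map_offsets at line 17.
Core observation: Every logged value matches the working version; the printed result is what differs.
Call chain: main -> map_offsets(-6, 3) (called at line 29).
First divergence: none; the two logs match at every position.
Execution walk:
  merge_totals([7, -1, -2, 0], -2) -> 2  [called from probe_limits, line 9]
  probe_limits([7, -1, -2, 0], -2) -> -6  [called from main, line 27]
  map_offsets(-6, 3) -> -6  [called from main, line 29]
Origin of each log line:
  1: logged in main at line 26
  2: logged in probe_limits at line 8
  3: logged in merge_totals at line 2
  4: logged in probe_limits at line 10
  5: logged in main at line 28
  6: logged in map_offsets at line 15
A correct fix: line 17: replace `>=` with `<`.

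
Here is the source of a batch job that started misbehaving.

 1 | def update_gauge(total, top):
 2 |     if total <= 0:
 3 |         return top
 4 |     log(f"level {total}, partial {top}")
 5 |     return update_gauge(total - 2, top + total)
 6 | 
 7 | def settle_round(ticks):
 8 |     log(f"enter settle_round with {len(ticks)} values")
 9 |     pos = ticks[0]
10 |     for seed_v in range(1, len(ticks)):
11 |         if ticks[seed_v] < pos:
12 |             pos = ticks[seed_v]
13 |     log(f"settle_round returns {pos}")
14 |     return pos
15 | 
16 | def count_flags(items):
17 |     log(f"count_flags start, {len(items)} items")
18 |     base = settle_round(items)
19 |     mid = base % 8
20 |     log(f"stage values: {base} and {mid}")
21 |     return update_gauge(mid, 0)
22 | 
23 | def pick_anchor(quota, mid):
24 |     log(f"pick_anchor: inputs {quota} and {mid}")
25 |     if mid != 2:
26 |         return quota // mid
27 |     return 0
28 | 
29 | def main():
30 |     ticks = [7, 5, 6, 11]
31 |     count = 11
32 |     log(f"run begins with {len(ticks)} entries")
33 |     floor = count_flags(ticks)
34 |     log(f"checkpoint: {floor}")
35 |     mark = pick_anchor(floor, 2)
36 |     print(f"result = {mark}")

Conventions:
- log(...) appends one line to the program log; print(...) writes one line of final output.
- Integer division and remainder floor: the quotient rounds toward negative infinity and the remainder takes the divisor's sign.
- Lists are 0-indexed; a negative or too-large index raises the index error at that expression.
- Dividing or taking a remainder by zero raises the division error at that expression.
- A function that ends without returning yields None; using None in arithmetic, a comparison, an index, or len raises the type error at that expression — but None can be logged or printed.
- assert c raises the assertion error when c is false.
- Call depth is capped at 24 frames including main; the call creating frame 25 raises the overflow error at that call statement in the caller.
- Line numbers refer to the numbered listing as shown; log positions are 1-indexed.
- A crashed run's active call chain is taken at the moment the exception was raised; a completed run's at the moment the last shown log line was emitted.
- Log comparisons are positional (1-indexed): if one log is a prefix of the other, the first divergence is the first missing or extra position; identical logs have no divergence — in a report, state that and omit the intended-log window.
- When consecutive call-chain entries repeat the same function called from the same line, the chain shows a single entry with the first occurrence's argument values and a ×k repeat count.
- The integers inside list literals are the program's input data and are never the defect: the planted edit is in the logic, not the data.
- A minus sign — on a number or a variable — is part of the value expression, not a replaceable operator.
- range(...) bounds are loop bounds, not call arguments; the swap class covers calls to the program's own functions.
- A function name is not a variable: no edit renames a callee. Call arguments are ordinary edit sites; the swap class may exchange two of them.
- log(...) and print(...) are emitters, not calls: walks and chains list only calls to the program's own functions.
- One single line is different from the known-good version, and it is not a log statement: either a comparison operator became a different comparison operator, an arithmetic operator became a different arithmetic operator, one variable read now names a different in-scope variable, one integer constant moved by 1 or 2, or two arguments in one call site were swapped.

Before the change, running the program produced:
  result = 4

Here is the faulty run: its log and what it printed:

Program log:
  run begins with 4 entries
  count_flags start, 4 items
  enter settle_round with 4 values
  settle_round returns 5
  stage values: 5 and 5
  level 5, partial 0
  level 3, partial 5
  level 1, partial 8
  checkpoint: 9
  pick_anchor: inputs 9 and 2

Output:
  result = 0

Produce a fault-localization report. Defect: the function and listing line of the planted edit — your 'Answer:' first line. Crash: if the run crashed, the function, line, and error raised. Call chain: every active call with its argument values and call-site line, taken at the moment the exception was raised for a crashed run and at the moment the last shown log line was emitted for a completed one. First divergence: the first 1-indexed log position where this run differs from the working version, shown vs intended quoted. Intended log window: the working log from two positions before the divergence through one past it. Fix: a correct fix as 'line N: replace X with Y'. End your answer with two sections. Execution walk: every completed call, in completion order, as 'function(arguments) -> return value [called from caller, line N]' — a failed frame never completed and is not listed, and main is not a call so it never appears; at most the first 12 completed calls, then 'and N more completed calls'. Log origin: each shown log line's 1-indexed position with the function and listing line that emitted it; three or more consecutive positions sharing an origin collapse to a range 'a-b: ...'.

Answer: the defect is in pick_anchor at line 25.
The tell: The two runs log identically and part ways only at the printed values.
Call chain: main -> pick_anchor(9, 2) (called at line 35).
First divergence: none (the log streams are identical).
Execution walk:
  settle_round([7, 5, 6, 11]) -> 5  [called from count_flags, line 18]
  update_gauge(-1, 9) -> 9  [called from update_gauge, line 5]
  update_gauge(1, 8) -> 9  [called from update_gauge, line 5]
  update_gauge(3, 5) -> 9  [called from update_gauge, line 5]
  update_gauge(5, 0) -> 9  [called from count_flags, line 21]
  count_flags([7, 5, 6, 11]) -> 9  [called from main, line 33]
  pick_anchor(9, 2) -> 0  [called from main, line 35]
Origin of each log line:
  1: logged in main at line 32
  2: logged in count_flags at line 17
  3: logged in settle_round at line 8
  4: logged in settle_round at line 13
  5: logged in count_flags at line 20
  6-8: logged in update_gauge at line 4
  9: logged in main at line 34
  10: logged in pick_anchor at line 24
A correct fix: line 25: replace `2` with `0`.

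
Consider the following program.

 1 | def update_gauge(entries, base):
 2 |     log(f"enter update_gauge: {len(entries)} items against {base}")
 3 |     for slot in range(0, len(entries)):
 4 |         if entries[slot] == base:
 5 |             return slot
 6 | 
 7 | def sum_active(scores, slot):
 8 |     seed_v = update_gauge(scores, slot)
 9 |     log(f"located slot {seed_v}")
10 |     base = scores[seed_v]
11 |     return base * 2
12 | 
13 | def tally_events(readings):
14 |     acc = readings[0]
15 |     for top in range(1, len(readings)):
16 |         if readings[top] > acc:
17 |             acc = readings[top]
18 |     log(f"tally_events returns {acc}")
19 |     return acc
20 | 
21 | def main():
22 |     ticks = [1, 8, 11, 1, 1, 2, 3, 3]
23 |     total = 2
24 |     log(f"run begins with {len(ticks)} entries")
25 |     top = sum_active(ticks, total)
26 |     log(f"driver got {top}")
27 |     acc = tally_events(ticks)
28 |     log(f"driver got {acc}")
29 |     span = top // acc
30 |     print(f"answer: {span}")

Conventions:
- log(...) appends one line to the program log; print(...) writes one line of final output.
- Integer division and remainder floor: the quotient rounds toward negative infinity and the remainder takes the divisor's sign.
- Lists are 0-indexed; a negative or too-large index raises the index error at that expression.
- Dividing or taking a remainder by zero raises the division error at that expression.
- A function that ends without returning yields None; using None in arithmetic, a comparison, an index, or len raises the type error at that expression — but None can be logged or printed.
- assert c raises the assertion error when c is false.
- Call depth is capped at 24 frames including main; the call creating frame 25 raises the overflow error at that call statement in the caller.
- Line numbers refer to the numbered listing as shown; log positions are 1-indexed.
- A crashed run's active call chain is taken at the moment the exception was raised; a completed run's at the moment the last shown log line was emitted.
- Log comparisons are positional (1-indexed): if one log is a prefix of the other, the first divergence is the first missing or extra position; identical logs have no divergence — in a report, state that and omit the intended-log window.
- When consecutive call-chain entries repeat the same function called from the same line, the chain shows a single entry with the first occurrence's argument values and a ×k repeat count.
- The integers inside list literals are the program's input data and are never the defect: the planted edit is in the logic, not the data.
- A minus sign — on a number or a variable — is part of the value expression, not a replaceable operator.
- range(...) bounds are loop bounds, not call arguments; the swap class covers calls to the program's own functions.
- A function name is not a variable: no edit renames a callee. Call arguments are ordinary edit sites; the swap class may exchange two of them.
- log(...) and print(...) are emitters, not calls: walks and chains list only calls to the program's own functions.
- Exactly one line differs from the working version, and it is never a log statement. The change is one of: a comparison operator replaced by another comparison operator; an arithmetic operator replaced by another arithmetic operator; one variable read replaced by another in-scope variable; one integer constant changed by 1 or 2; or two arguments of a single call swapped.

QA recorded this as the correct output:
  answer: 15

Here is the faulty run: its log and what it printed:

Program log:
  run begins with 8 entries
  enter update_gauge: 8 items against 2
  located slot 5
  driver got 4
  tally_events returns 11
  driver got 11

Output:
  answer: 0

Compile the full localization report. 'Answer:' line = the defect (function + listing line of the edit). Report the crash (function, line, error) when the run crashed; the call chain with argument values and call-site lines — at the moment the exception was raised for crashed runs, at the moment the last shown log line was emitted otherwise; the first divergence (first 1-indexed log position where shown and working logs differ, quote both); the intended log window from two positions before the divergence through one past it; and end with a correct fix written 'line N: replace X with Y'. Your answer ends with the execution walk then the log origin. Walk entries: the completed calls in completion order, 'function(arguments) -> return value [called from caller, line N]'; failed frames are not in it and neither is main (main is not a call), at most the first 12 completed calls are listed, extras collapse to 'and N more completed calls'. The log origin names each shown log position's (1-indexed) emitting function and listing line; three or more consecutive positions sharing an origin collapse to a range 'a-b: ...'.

Answer: the defect is in main at line 29.
Core observation: Every logged value matches the working version; the printed result is what differs.
Call chain: main.
First divergence: none; the two logs match at every position.
Execution walk:
  update_gauge([1, 8, 11, 1, 1, 2, 3, 3], 2) -> 5  [called from sum_active, line 8]
  sum_active([1, 8, 11, 1, 1, 2, 3, 3], 2) -> 4  [called from main, line 25]
  tally_events([1, 8, 11, 1, 1, 2, 3, 3]) -> 11  [called from main, line 27]
Log origins:
  1: emitted by main (line 24)
  2: emitted by update_gauge (line 2)
  3: emitted by sum_active (line 9)
  4: emitted by main (line 26)
  5: emitted by tally_events (line 18)
  6: emitted by main (line 28)
A correct fix: line 29: replace `//` with `+`.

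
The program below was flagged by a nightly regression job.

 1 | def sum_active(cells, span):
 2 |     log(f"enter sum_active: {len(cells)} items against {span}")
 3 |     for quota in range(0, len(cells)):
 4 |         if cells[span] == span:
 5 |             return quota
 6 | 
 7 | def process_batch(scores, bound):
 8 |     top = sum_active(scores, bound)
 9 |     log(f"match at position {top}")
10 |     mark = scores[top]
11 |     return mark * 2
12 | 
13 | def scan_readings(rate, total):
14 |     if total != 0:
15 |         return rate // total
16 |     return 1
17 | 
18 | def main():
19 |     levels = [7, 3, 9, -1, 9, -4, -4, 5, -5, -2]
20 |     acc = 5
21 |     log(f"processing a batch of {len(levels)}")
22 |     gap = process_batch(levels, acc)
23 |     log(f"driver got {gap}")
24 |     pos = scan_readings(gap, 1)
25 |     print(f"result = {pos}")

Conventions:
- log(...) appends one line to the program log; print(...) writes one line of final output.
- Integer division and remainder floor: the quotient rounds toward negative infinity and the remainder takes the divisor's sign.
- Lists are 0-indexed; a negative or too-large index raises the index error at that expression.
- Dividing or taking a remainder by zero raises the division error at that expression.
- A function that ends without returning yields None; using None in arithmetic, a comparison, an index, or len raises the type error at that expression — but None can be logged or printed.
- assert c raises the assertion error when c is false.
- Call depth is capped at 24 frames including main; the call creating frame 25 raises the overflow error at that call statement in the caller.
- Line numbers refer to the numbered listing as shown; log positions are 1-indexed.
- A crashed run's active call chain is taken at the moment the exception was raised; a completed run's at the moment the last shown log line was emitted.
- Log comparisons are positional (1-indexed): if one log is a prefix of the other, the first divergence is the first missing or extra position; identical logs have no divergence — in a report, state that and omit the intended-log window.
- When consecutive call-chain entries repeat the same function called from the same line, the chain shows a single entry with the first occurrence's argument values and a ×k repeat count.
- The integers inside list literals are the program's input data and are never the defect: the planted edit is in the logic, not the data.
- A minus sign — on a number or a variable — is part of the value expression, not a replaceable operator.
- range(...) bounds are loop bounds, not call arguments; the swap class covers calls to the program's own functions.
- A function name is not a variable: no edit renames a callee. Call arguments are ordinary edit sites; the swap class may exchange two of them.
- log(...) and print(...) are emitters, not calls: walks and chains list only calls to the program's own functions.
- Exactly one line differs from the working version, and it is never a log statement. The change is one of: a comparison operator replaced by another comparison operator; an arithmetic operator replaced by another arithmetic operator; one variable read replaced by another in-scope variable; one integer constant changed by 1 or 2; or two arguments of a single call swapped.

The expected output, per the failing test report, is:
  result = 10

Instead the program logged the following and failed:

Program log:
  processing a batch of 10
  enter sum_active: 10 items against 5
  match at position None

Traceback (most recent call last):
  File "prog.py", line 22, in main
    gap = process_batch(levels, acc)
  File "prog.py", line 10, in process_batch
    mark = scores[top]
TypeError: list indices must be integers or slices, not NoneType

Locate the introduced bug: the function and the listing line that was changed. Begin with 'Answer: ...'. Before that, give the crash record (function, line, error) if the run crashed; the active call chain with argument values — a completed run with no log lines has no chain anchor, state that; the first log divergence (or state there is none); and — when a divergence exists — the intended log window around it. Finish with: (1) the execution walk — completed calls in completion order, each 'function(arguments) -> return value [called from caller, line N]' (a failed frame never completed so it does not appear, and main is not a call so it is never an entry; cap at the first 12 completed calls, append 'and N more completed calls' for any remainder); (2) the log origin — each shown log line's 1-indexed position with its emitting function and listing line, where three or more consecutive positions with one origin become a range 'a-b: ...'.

Answer: the defect is in sum_active at line 4.
The tell: At log position 3 the runs split — shown 'match at position None', but the working version logs 'match at position 7'.
Crash: process_batch, line 10, TypeError.
Call chain: main -> process_batch([7, 3, 9, -1, 9, -4, -4, 5, -5, -2], 5) (called at line 22).
First divergence: position 3 — the shown line 'match at position None' should read 'match at position 7'.
Intended log window:
  1: processing a batch of 10
  2: enter sum_active: 10 items against 5
  3: match at position 7
  4: driver got 10
Execution walk:
  sum_active([7, 3, 9, -1, 9, -4, -4, 5, -5, -2], 5) -> None  [called from process_batch, line 8]
Origin of each log line:
  1: from main, line 21
  2: from sum_active, line 2
  3: from process_batch, line 9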